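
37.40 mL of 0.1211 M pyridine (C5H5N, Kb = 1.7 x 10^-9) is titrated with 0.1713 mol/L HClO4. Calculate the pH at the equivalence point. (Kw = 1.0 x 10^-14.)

n(C5H5N) = 0.1211 x 0.03740 = 0.004529 mol; V(HClO4) at equivalence = 0.004529/0.1713 = 0.02644 L.
At equivalence the base is fully converted to C5H5NH+; total volume = 0.06384 L, so [C5H5NH+] = 0.004529/0.06384 = 0.07095 M.
Ka(C5H5NH+) = Kw/Kb = 1.0e-14 / 1.7 x 10^-9 = 5.88e-6.
[H^+] = sqrt(Ka x [C5H5NH+]) = sqrt(5.88e-6 x 0.07095) = 0.000646 M.
pH = -log(0.000646) = 3.19.

3.19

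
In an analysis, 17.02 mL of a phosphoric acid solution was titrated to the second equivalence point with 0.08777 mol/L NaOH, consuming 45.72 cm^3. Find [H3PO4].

0.118 M

n(NaOH) = 0.08777 x 0.04572 = 0.004013 mol.
At the second equivalence point, 2 mol OH^- react per mol H3PO4, so n(H3PO4) = 0.004013 / 2 = 0.002006 mol.
[H3PO4] = 0.002006 / 0.01702 L = 0.118 M.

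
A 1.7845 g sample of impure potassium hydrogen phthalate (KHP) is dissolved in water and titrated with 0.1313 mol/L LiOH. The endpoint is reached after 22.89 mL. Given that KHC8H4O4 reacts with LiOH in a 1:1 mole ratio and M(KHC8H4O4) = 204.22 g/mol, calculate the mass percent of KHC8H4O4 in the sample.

n(LiOH) = 0.1313 x 0.02289 = 0.003005 mol.
n(KHC8H4O4) = 0.003005 / 1 = 0.003005 mol.
mass of KHC8H4O4 = 0.003005 x 204.22 = 0.6138 g.
% purity = 0.6138 / 1.7845 x 100 = 34.4%.

34.4%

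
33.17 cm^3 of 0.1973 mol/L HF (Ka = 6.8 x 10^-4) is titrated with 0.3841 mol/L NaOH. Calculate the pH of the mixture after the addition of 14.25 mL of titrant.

3.88

Initial n(HF) = 0.1973 x 0.03317 = 0.006544 mol.
n(NaOH) added = 0.3841 x 0.01425 = 0.005473 mol, converting that many moles of HF to F-.
Remaining n(HF) = 0.001071 mol; n(F-) = 0.005473 mol.
By Henderson-Hasselbalch, pH = pKa + log([A^-]/[HA]) = 3.17 + log(0.005473/0.001071) = 3.17 + (+0.71) = 3.88.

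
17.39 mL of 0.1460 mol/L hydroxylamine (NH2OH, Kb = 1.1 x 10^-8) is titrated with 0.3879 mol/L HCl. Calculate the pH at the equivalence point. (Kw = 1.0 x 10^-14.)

n(NH2OH) = 0.1460 x 0.01739 = 0.002539 mol; V(HCl) at equivalence = 0.002539/0.3879 = 0.006545 L.
At equivalence the base is fully converted to NH3OH+; total volume = 0.02394 L, so [NH3OH+] = 0.002539/0.02394 = 0.1061 M.
Ka(NH3OH+) = Kw/Kb = 1.0e-14 / 1.1 x 10^-8 = 9.09e-7.
[H^+] = sqrt(Ka x [NH3OH+]) = sqrt(9.09e-7 x 0.1061) = 0.000311 M.
pH = -log(0.000311) = 3.51.

3.51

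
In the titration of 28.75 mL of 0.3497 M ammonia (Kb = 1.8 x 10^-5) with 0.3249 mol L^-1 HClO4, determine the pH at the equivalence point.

5.01

n(NH3) = 0.3497 x 0.02875 = 0.01005 mol; V(HClO4) at equivalence = 0.01005/0.3249 = 0.03094 L.
At equivalence the base is fully converted to NH4+; total volume = 0.05969 L, so [NH4+] = 0.01005/0.05969 = 0.1684 M.
Ka(NH4+) = Kw/Kb = 1.0e-14 / 1.8 x 10^-5 = 5.56e-10.
[H^+] = sqrt(Ka x [NH4+]) = sqrt(5.56e-10 x 0.1684) = 9.67e-6 M.
pH = -log(9.67e-6) = 5.01.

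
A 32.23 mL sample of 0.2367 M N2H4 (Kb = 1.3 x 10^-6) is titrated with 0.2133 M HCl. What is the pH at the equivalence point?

n(N2H4) = 0.2367 x 0.03223 = 0.007629 mol; V(HCl) at equivalence = 0.007629/0.2133 = 0.03577 L.
At equivalence the base is fully converted to N2H5+; total volume = 0.06800 L, so [N2H5+] = 0.007629/0.06800 = 0.1122 M.
Ka(N2H5+) = Kw/Kb = 1.0e-14 / 1.3 x 10^-6 = 7.69e-9.
[H^+] = sqrt(Ka x [N2H5+]) = sqrt(7.69e-9 x 0.1122) = 2.94e-5 M.
pH = -log(2.94e-5) = 4.53.

4.53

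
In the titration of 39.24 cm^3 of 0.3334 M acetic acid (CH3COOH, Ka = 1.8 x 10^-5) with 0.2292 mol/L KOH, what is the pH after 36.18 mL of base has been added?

Initial n(CH3COOH) = 0.3334 x 0.03924 = 0.01308 mol.
n(KOH) added = 0.2292 x 0.03618 = 0.008292 mol, converting that many moles of CH3COOH to CH3COO-.
Remaining n(CH3COOH) = 0.004790 mol; n(CH3COO-) = 0.008292 mol.
By Henderson-Hasselbalch, pH = pKa + log([A^-]/[HA]) = 4.74 + log(0.008292/0.004790) = 4.74 + (+0.24) = 4.98.

4.98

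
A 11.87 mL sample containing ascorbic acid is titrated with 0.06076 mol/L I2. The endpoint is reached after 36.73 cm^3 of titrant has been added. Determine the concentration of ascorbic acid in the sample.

0.188 M

n(I2) = 0.06076 x 0.03673 = 0.002232 mol.
From the balanced equation, 1 mol I2 reacts with 1 mol ascorbic acid, so n(ascorbic acid) = 0.002232 x 1/1 = 0.002232 mol.
[ascorbic acid] = 0.002232 / 0.01187 L = 0.188 M.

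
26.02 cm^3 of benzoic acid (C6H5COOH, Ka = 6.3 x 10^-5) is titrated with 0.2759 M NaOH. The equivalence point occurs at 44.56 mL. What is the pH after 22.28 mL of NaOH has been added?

4.20

22.28 mL is exactly half the equivalence volume (44.56/2), i.e. the half-equivalence point.
There, n(HA) = n(A^-), so pH = pKa = -log(6.3 x 10^-5) = 4.20.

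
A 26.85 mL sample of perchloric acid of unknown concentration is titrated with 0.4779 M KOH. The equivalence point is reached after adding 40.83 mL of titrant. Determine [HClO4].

n(KOH) delivered = 0.4779 x 0.04083 = 0.01951 mol.
For a 1:1 reaction, n(HClO4) = 0.01951 mol.
[HClO4] = 0.01951 mol / 0.02685 L = 0.727 M.

0.727 M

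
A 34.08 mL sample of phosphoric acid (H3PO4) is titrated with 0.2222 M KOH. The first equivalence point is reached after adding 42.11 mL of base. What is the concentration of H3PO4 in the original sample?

n(KOH) = 0.2222 x 0.04211 = 0.009357 mol.
At the first equivalence point, 1 mol OH^- react per mol H3PO4, so n(H3PO4) = 0.009357 / 1 = 0.009357 mol.
[H3PO4] = 0.009357 / 0.03408 L = 0.275 M.

0.275 M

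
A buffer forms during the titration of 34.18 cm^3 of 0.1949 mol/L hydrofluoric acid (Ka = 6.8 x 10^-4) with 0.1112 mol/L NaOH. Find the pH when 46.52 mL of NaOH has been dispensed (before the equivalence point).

3.71

Initial n(HF) = 0.1949 x 0.03418 = 0.006662 mol.
n(NaOH) added = 0.1112 x 0.04652 = 0.005173 mol, converting that many moles of HF to F-.
Remaining n(HF) = 0.001489 mol; n(F-) = 0.005173 mol.
By Henderson-Hasselbalch, pH = pKa + log([A^-]/[HA]) = 3.17 + log(0.005173/0.001489) = 3.17 + (+0.54) = 3.71.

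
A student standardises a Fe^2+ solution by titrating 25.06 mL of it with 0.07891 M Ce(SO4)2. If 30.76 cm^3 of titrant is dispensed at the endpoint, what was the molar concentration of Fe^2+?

n(Ce(SO4)2) = 0.07891 x 0.03076 = 0.002427 mol.
From the balanced equation, 1 mol Ce(SO4)2 reacts with 1 mol Fe^2+, so n(Fe^2+) = 0.002427 x 1/1 = 0.002427 mol.
[Fe^2+] = 0.002427 / 0.02506 L = 0.0969 M.

0.0969 M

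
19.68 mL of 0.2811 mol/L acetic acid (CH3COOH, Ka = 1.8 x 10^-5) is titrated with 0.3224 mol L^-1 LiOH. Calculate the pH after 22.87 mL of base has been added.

12.64

n(acid) = 0.2811 x 0.01968 = 0.005532 mol; n(LiOH) added = 0.3224 x 0.02287 = 0.007373 mol.
Base is in excess by 0.007373 - 0.005532 = 0.001841 mol in a total volume of 0.04255 L.
[OH^-] = 0.001841/0.04255 = 0.04327 M, so pOH = 1.36 and pH = 14.00 - 1.36 = 12.64.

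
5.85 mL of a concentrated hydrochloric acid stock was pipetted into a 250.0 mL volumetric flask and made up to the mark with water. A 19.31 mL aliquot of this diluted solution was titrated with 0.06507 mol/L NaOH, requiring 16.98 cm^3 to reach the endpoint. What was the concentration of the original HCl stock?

n(NaOH) = 0.06507 x 0.01698 = 0.001105 mol.
n(HCl) in the aliquot = 0.001105 mol.
[diluted HCl] = 0.001105 / 0.01931 = 0.05722 M.
Dilution factor = 250.0/5.850 = 42.74, so [stock] = 0.05722 x 42.74 = 2.45 M.

2.45 M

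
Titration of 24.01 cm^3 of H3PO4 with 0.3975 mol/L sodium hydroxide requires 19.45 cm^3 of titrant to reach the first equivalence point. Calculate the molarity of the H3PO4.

0.322 M

n(NaOH) = 0.3975 x 0.01945 = 0.007731 mol.
At the first equivalence point, 1 mol OH^- react per mol H3PO4, so n(H3PO4) = 0.007731 / 1 = 0.007731 mol.
[H3PO4] = 0.007731 / 0.02401 L = 0.322 M.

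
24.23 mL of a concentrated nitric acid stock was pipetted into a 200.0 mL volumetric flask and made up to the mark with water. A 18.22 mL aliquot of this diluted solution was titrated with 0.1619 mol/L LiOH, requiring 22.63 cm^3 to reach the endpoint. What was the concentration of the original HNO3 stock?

1.66 M

n(LiOH) = 0.1619 x 0.02263 = 0.003664 mol.
n(HNO3) in the aliquot = 0.003664 mol.
[diluted HNO3] = 0.003664 / 0.01822 = 0.2011 M.
Dilution factor = 200.0/24.23 = 8.254, so [stock] = 0.2011 x 8.254 = 1.66 M.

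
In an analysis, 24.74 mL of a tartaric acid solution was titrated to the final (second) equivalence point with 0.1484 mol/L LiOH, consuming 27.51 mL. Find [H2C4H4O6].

n(LiOH) = 0.1484 x 0.02751 = 0.004082 mol.
At the final (second) equivalence point, 2 mol OH^- react per mol H2C4H4O6, so n(H2C4H4O6) = 0.004082 / 2 = 0.002041 mol.
[H2C4H4O6] = 0.002041 / 0.02474 L = 0.0825 M.

0.0825 M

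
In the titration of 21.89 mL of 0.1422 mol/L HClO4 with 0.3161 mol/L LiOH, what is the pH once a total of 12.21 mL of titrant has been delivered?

n(acid) = 0.1422 x 0.02189 = 0.003113 mol; n(LiOH) added = 0.3161 x 0.01221 = 0.003860 mol.
Base is in excess by 0.003860 - 0.003113 = 0.0007468 mol in a total volume of 0.03410 L.
[OH^-] = 0.0007468/0.03410 = 0.02190 M, so pOH = 1.66 and pH = 14.00 - 1.66 = 12.34.

12.34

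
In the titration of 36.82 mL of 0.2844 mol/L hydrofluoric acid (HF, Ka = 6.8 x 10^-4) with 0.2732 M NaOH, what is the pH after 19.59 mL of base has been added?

Initial n(HF) = 0.2844 x 0.03682 = 0.01047 mol.
n(NaOH) added = 0.2732 x 0.01959 = 0.005352 mol, converting that many moles of HF to F-.
Remaining n(HF) = 0.005120 mol; n(F-) = 0.005352 mol.
By Henderson-Hasselbalch, pH = pKa + log([A^-]/[HA]) = 3.17 + log(0.005352/0.005120) = 3.17 + (+0.02) = 3.19.

3.19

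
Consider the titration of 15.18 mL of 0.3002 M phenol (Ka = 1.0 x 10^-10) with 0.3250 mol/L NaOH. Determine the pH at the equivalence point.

11.60

n(C6H5OH) = 0.3002 x 0.01518 = 0.004557 mol; V(NaOH) at equivalence = 0.004557/0.3250 = 0.01402 L.
At equivalence all the acid is converted to C6H5O-; total volume = 0.01518 + 0.01402 = 0.02920 L, so [C6H5O-] = 0.004557/0.02920 = 0.1561 M.
Kb = Kw/Ka = 1.0e-14 / 1.0 x 10^-10 = 0.000100.
[OH^-] = sqrt(Kb x [C6H5O-]) = sqrt(0.000100 x 0.1561) = 0.00395 M.
pOH = 2.40, so pH = 14.00 - 2.40 = 11.60.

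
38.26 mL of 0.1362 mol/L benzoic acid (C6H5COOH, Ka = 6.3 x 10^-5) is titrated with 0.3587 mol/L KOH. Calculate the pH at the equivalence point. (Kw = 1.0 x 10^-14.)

n(C6H5COOH) = 0.1362 x 0.03826 = 0.005211 mol; V(KOH) at equivalence = 0.005211/0.3587 = 0.01453 L.
At equivalence all the acid is converted to C6H5COO-; total volume = 0.03826 + 0.01453 = 0.05279 L, so [C6H5COO-] = 0.005211/0.05279 = 0.09872 M.
Kb = Kw/Ka = 1.0e-14 / 6.3 x 10^-5 = 1.59e-10.
[OH^-] = sqrt(Kb x [C6H5COO-]) = sqrt(1.59e-10 x 0.09872) = 3.96e-6 M.
pOH = 5.40, so pH = 14.00 - 5.40 = 8.60.

8.60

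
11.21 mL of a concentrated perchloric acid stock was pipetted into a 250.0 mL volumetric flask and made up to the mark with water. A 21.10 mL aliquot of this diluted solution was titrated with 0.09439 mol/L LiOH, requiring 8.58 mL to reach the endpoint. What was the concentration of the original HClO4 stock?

n(LiOH) = 0.09439 x 0.008580 = 0.0008099 mol.
n(HClO4) in the aliquot = 0.0008099 mol.
[diluted HClO4] = 0.0008099 / 0.02110 = 0.03838 M.
Dilution factor = 250.0/11.21 = 22.30, so [stock] = 0.03838 x 22.30 = 0.856 M.

0.856 M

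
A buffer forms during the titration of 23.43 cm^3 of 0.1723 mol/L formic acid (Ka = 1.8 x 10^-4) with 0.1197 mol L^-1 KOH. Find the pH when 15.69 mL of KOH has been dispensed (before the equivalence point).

3.68

Initial n(HCOOH) = 0.1723 x 0.02343 = 0.004037 mol.
n(KOH) added = 0.1197 x 0.01569 = 0.001878 mol, converting that many moles of HCOOH to HCOO-.
Remaining n(HCOOH) = 0.002159 mol; n(HCOO-) = 0.001878 mol.
By Henderson-Hasselbalch, pH = pKa + log([A^-]/[HA]) = 3.74 + log(0.001878/0.002159) = 3.74 + (-0.06) = 3.68.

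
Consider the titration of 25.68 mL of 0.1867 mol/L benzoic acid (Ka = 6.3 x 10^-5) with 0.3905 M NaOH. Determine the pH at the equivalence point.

8.65

n(C6H5COOH) = 0.1867 x 0.02568 = 0.004794 mol; V(NaOH) at equivalence = 0.004794/0.3905 = 0.01228 L.
At equivalence all the acid is converted to C6H5COO-; total volume = 0.02568 + 0.01228 = 0.03796 L, so [C6H5COO-] = 0.004794/0.03796 = 0.1263 M.
Kb = Kw/Ka = 1.0e-14 / 6.3 x 10^-5 = 1.59e-10.
[OH^-] = sqrt(Kb x [C6H5COO-]) = sqrt(1.59e-10 x 0.1263) = 4.48e-6 M.
pOH = 5.35, so pH = 14.00 - 5.35 = 8.65.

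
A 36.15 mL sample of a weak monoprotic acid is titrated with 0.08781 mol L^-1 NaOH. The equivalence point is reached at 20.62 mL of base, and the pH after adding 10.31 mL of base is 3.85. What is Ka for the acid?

1.4 x 10^-4

10.31 mL is half of the equivalence volume, so this is the half-equivalence point where [HA] = [A^-].
At half-equivalence pH = pKa, so pKa = 3.85.
Ka = 10^(-3.85) = 1.4 x 10^-4.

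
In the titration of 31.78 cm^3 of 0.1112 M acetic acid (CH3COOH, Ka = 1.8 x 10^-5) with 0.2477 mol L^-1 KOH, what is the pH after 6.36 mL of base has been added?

Initial n(CH3COOH) = 0.1112 x 0.03178 = 0.003534 mol.
n(KOH) added = 0.2477 x 0.006360 = 0.001575 mol, converting that many moles of CH3COOH to CH3COO-.
Remaining n(CH3COOH) = 0.001959 mol; n(CH3COO-) = 0.001575 mol.
By Henderson-Hasselbalch, pH = pKa + log([A^-]/[HA]) = 4.74 + log(0.001575/0.001959) = 4.74 + (-0.09) = 4.65.

4.65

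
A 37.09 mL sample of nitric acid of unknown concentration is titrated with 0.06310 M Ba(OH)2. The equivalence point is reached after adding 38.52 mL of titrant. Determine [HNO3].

n(Ba(OH)2) delivered = 0.06310 x 0.03852 = 0.002431 mol.
The reaction is 2 HNO3 + 1 Ba(OH)2, so n(HNO3) = 0.002431 x 2/1 = 0.004861 mol.
[HNO3] = 0.004861 mol / 0.03709 L = 0.131 M.

0.131 M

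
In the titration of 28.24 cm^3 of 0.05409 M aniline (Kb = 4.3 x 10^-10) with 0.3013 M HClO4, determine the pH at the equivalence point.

n(C6H5NH2) = 0.05409 x 0.02824 = 0.001528 mol; V(HClO4) at equivalence = 0.001528/0.3013 = 0.005070 L.
At equivalence the base is fully converted to C6H5NH3+; total volume = 0.03331 L, so [C6H5NH3+] = 0.001528/0.03331 = 0.04586 M.
Ka(C6H5NH3+) = Kw/Kb = 1.0e-14 / 4.3 x 10^-10 = 2.33e-5.
[H^+] = sqrt(Ka x [C6H5NH3+]) = sqrt(2.33e-5 x 0.04586) = 0.00103 M.
pH = -log(0.00103) = 2.99.

2.99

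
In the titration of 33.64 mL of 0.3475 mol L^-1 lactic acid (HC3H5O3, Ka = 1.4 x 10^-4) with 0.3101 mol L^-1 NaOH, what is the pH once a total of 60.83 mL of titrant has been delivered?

n(acid) = 0.3475 x 0.03364 = 0.01169 mol; n(NaOH) added = 0.3101 x 0.06083 = 0.01886 mol.
Base is in excess by 0.01886 - 0.01169 = 0.007173 mol in a total volume of 0.09447 L.
[OH^-] = 0.007173/0.09447 = 0.07593 M, so pOH = 1.12 and pH = 14.00 - 1.12 = 12.88.

12.88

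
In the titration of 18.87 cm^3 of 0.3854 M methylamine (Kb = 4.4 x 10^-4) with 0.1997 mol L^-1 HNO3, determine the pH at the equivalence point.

n(CH3NH2) = 0.3854 x 0.01887 = 0.007272 mol; V(HNO3) at equivalence = 0.007272/0.1997 = 0.03642 L.
At equivalence the base is fully converted to CH3NH3+; total volume = 0.05529 L, so [CH3NH3+] = 0.007272/0.05529 = 0.1315 M.
Ka(CH3NH3+) = Kw/Kb = 1.0e-14 / 4.4 x 10^-4 = 2.27e-11.
[H^+] = sqrt(Ka x [CH3NH3+]) = sqrt(2.27e-11 x 0.1315) = 1.73e-6 M.
pH = -log(1.73e-6) = 5.76.

5.76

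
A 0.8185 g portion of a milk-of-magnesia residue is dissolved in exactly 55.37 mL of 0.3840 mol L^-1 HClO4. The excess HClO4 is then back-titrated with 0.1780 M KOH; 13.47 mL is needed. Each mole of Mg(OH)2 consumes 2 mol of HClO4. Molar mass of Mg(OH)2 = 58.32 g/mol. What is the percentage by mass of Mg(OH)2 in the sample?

67.2%

Total n(HClO4) added = 0.3840 x 0.05537 = 0.02126 mol.
n(KOH) used = 0.1780 x 0.01347 = 0.002398 mol, which equals the excess n(HClO4).
So n(HClO4) consumed by the sample = 0.02126 - 0.002398 = 0.01886 mol.
n(Mg(OH)2) = 0.01886 / 2 = 0.009432 mol.
mass Mg(OH)2 = 0.009432 x 58.32 = 0.5501 g, so %Mg(OH)2 = 0.5501/0.8185 x 100 = 67.2%.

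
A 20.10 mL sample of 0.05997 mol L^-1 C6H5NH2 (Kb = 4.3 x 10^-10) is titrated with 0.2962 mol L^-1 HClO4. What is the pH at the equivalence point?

n(C6H5NH2) = 0.05997 x 0.02010 = 0.001205 mol; V(HClO4) at equivalence = 0.001205/0.2962 = 0.004070 L.
At equivalence the base is fully converted to C6H5NH3+; total volume = 0.02417 L, so [C6H5NH3+] = 0.001205/0.02417 = 0.04987 M.
Ka(C6H5NH3+) = Kw/Kb = 1.0e-14 / 4.3 x 10^-10 = 2.33e-5.
[H^+] = sqrt(Ka x [C6H5NH3+]) = sqrt(2.33e-5 x 0.04987) = 0.00108 M.
pH = -log(0.00108) = 2.97.

2.97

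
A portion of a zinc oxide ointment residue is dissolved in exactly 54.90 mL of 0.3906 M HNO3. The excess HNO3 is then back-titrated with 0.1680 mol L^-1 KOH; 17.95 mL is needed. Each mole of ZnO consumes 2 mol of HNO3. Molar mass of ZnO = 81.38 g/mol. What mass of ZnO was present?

0.750 g

Total n(HNO3) added = 0.3906 x 0.05490 = 0.02144 mol.
n(KOH) used = 0.1680 x 0.01795 = 0.003016 mol, which equals the excess n(HNO3).
So n(HNO3) consumed by the sample = 0.02144 - 0.003016 = 0.01843 mol.
n(ZnO) = 0.01843 / 2 = 0.009214 mol.
mass = 0.009214 mol x 81.38 g/mol = 0.750 g.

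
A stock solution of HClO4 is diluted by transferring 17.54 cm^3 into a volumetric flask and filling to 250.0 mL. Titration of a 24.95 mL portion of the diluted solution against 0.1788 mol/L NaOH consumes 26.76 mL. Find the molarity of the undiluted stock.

2.73 M

n(NaOH) = 0.1788 x 0.02676 = 0.004785 mol.
n(HClO4) in the aliquot = 0.004785 mol.
[diluted HClO4] = 0.004785 / 0.02495 = 0.1918 M.
Dilution factor = 250.0/17.54 = 14.25, so [stock] = 0.1918 x 14.25 = 2.73 M.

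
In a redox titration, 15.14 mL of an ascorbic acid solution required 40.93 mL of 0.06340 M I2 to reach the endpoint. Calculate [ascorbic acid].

n(I2) = 0.06340 x 0.04093 = 0.002595 mol.
From the balanced equation, 1 mol I2 reacts with 1 mol ascorbic acid, so n(ascorbic acid) = 0.002595 x 1/1 = 0.002595 mol.
[ascorbic acid] = 0.002595 / 0.01514 L = 0.171 M.

0.171 M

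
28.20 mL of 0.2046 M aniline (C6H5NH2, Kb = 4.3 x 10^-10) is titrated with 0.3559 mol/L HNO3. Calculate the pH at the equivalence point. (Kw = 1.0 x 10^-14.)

n(C6H5NH2) = 0.2046 x 0.02820 = 0.005770 mol; V(HNO3) at equivalence = 0.005770/0.3559 = 0.01621 L.
At equivalence the base is fully converted to C6H5NH3+; total volume = 0.04441 L, so [C6H5NH3+] = 0.005770/0.04441 = 0.1299 M.
Ka(C6H5NH3+) = Kw/Kb = 1.0e-14 / 4.3 x 10^-10 = 2.33e-5.
[H^+] = sqrt(Ka x [C6H5NH3+]) = sqrt(2.33e-5 x 0.1299) = 0.00174 M.
pH = -log(0.00174) = 2.76.

2.76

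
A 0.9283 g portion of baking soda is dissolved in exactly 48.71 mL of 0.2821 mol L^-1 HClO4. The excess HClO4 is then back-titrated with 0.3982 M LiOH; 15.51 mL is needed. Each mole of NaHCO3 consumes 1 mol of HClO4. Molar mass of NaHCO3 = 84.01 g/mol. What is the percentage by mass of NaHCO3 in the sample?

Total n(HClO4) added = 0.2821 x 0.04871 = 0.01374 mol.
n(LiOH) used = 0.3982 x 0.01551 = 0.006176 mol, which equals the excess n(HClO4).
So n(HClO4) consumed by the sample = 0.01374 - 0.006176 = 0.007565 mol.
n(NaHCO3) = 0.007565 / 1 = 0.007565 mol.
mass NaHCO3 = 0.007565 x 84.01 = 0.6355 g, so %NaHCO3 = 0.6355/0.9283 x 100 = 68.5%.

68.5%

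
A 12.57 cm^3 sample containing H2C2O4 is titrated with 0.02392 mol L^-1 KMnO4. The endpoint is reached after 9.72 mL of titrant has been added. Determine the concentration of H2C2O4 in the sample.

0.0462 M

n(KMnO4) = 0.02392 x 0.009720 = 0.0002325 mol.
From the balanced equation, 2 mol KMnO4 reacts with 5 mol H2C2O4, so n(H2C2O4) = 0.0002325 x 5/2 = 0.0005813 mol.
[H2C2O4] = 0.0005813 / 0.01257 L = 0.0462 M.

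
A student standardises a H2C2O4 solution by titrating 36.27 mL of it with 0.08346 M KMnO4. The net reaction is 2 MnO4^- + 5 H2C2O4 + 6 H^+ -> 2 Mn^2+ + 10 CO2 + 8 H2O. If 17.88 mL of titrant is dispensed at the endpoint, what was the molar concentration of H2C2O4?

0.103 M

n(KMnO4) = 0.08346 x 0.01788 = 0.001492 mol.
From the balanced equation, 2 mol KMnO4 reacts with 5 mol H2C2O4, so n(H2C2O4) = 0.001492 x 5/2 = 0.003731 mol.
[H2C2O4] = 0.003731 / 0.03627 L = 0.103 M.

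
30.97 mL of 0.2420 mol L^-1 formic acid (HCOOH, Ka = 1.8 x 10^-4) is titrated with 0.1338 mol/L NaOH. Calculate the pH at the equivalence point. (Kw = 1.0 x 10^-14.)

n(HCOOH) = 0.2420 x 0.03097 = 0.007495 mol; V(NaOH) at equivalence = 0.007495/0.1338 = 0.05601 L.
At equivalence all the acid is converted to HCOO-; total volume = 0.03097 + 0.05601 = 0.08698 L, so [HCOO-] = 0.007495/0.08698 = 0.08616 M.
Kb = Kw/Ka = 1.0e-14 / 1.8 x 10^-4 = 5.56e-11.
[OH^-] = sqrt(Kb x [HCOO-]) = sqrt(5.56e-11 x 0.08616) = 2.19e-6 M.
pOH = 5.66, so pH = 14.00 - 5.66 = 8.34.

8.34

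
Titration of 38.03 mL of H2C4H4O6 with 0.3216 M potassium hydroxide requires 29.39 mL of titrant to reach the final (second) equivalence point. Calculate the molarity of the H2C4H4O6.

0.124 M

n(KOH) = 0.3216 x 0.02939 = 0.009452 mol.
At the final (second) equivalence point, 2 mol OH^- react per mol H2C4H4O6, so n(H2C4H4O6) = 0.009452 / 2 = 0.004726 mol.
[H2C4H4O6] = 0.004726 / 0.03803 L = 0.124 M.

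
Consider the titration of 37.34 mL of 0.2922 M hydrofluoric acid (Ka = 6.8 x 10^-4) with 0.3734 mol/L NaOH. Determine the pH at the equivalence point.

8.19

n(HF) = 0.2922 x 0.03734 = 0.01091 mol; V(NaOH) at equivalence = 0.01091/0.3734 = 0.02922 L.
At equivalence all the acid is converted to F-; total volume = 0.03734 + 0.02922 = 0.06656 L, so [F-] = 0.01091/0.06656 = 0.1639 M.
Kb = Kw/Ka = 1.0e-14 / 6.8 x 10^-4 = 1.47e-11.
[OH^-] = sqrt(Kb x [F-]) = sqrt(1.47e-11 x 0.1639) = 1.55e-6 M.
pOH = 5.81, so pH = 14.00 - 5.81 = 8.19.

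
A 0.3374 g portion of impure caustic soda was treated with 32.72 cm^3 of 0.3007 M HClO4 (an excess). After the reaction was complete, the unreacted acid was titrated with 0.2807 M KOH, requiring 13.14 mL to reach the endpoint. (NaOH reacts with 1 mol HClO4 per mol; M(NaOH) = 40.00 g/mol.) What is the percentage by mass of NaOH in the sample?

Total n(HClO4) added = 0.3007 x 0.03272 = 0.009839 mol.
n(KOH) used = 0.2807 x 0.01314 = 0.003688 mol, which equals the excess n(HClO4).
So n(HClO4) consumed by the sample = 0.009839 - 0.003688 = 0.006151 mol.
n(NaOH) = 0.006151 / 1 = 0.006151 mol.
mass NaOH = 0.006151 x 40.00 = 0.2460 g, so %NaOH = 0.2460/0.3374 x 100 = 72.9%.

72.9%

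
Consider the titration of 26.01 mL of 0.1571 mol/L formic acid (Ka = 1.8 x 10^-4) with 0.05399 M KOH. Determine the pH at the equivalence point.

n(HCOOH) = 0.1571 x 0.02601 = 0.004086 mol; V(KOH) at equivalence = 0.004086/0.05399 = 0.07568 L.
At equivalence all the acid is converted to HCOO-; total volume = 0.02601 + 0.07568 = 0.1017 L, so [HCOO-] = 0.004086/0.1017 = 0.04018 M.
Kb = Kw/Ka = 1.0e-14 / 1.8 x 10^-4 = 5.56e-11.
[OH^-] = sqrt(Kb x [HCOO-]) = sqrt(5.56e-11 x 0.04018) = 1.49e-6 M.
pOH = 5.83, so pH = 14.00 - 5.83 = 8.17.

8.17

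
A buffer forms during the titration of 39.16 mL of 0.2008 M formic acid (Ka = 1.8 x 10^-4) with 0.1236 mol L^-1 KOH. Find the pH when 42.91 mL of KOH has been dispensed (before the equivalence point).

4.06

Initial n(HCOOH) = 0.2008 x 0.03916 = 0.007863 mol.
n(KOH) added = 0.1236 x 0.04291 = 0.005304 mol, converting that many moles of HCOOH to HCOO-.
Remaining n(HCOOH) = 0.002560 mol; n(HCOO-) = 0.005304 mol.
By Henderson-Hasselbalch, pH = pKa + log([A^-]/[HA]) = 3.74 + log(0.005304/0.002560) = 3.74 + (+0.32) = 4.06.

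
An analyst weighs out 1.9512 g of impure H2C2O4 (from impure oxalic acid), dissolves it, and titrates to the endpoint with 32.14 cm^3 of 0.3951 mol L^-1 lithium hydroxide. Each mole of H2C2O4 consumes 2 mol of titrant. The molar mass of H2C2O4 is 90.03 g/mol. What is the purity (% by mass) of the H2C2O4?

n(LiOH) = 0.3951 x 0.03214 = 0.01270 mol.
n(H2C2O4) = 0.01270 / 2 = 0.006349 mol.
mass of H2C2O4 = 0.006349 x 90.03 = 0.5716 g.
% purity = 0.5716 / 1.9512 x 100 = 29.3%.

29.3%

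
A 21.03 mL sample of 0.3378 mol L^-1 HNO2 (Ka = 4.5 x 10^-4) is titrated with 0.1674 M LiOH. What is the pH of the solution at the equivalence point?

8.20

n(HNO2) = 0.3378 x 0.02103 = 0.007104 mol; V(LiOH) at equivalence = 0.007104/0.1674 = 0.04244 L.
At equivalence all the acid is converted to NO2-; total volume = 0.02103 + 0.04244 = 0.06347 L, so [NO2-] = 0.007104/0.06347 = 0.1119 M.
Kb = Kw/Ka = 1.0e-14 / 4.5 x 10^-4 = 2.22e-11.
[OH^-] = sqrt(Kb x [NO2-]) = sqrt(2.22e-11 x 0.1119) = 1.58e-6 M.
pOH = 5.80, so pH = 14.00 - 5.80 = 8.20.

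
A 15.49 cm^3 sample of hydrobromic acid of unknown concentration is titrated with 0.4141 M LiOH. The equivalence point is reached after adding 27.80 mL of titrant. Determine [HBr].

n(LiOH) delivered = 0.4141 x 0.02780 = 0.01151 mol.
For a 1:1 reaction, n(HBr) = 0.01151 mol.
[HBr] = 0.01151 mol / 0.01549 L = 0.743 M.

0.743 M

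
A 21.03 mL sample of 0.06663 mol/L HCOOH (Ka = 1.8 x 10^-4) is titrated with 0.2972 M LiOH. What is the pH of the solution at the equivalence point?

8.24

n(HCOOH) = 0.06663 x 0.02103 = 0.001401 mol; V(LiOH) at equivalence = 0.001401/0.2972 = 0.004715 L.
At equivalence all the acid is converted to HCOO-; total volume = 0.02103 + 0.004715 = 0.02574 L, so [HCOO-] = 0.001401/0.02574 = 0.05443 M.
Kb = Kw/Ka = 1.0e-14 / 1.8 x 10^-4 = 5.56e-11.
[OH^-] = sqrt(Kb x [HCOO-]) = sqrt(5.56e-11 x 0.05443) = 1.74e-6 M.
pOH = 5.76, so pH = 14.00 - 5.76 = 8.24.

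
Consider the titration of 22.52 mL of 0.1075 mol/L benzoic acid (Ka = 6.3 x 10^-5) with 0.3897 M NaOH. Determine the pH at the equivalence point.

8.56

n(C6H5COOH) = 0.1075 x 0.02252 = 0.002421 mol; V(NaOH) at equivalence = 0.002421/0.3897 = 0.006212 L.
At equivalence all the acid is converted to C6H5COO-; total volume = 0.02252 + 0.006212 = 0.02873 L, so [C6H5COO-] = 0.002421/0.02873 = 0.08426 M.
Kb = Kw/Ka = 1.0e-14 / 6.3 x 10^-5 = 1.59e-10.
[OH^-] = sqrt(Kb x [C6H5COO-]) = sqrt(1.59e-10 x 0.08426) = 3.66e-6 M.
pOH = 5.44, so pH = 14.00 - 5.44 = 8.56.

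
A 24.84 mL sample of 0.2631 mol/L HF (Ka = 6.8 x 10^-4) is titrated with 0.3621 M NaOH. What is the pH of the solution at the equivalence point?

8.18

n(HF) = 0.2631 x 0.02484 = 0.006535 mol; V(NaOH) at equivalence = 0.006535/0.3621 = 0.01805 L.
At equivalence all the acid is converted to F-; total volume = 0.02484 + 0.01805 = 0.04289 L, so [F-] = 0.006535/0.04289 = 0.1524 M.
Kb = Kw/Ka = 1.0e-14 / 6.8 x 10^-4 = 1.47e-11.
[OH^-] = sqrt(Kb x [F-]) = sqrt(1.47e-11 x 0.1524) = 1.50e-6 M.
pOH = 5.82, so pH = 14.00 - 5.82 = 8.18.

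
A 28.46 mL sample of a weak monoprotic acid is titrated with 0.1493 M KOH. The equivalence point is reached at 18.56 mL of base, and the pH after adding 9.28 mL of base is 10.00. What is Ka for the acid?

9.28 mL is half of the equivalence volume, so this is the half-equivalence point where [HA] = [A^-].
At half-equivalence pH = pKa, so pKa = 10.00.
Ka = 10^(-10.00) = 1.0 x 10^-10.

1.0 x 10^-10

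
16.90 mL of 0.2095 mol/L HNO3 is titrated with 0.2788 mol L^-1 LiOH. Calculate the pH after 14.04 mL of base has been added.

12.08

n(acid) = 0.2095 x 0.01690 = 0.003541 mol; n(LiOH) added = 0.2788 x 0.01404 = 0.003914 mol.
Base is in excess by 0.003914 - 0.003541 = 0.0003738 mol in a total volume of 0.03094 L.
[OH^-] = 0.0003738/0.03094 = 0.01208 M, so pOH = 1.92 and pH = 14.00 - 1.92 = 12.08.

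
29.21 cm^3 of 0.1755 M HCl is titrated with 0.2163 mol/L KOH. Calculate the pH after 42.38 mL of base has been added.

n(acid) = 0.1755 x 0.02921 = 0.005126 mol; n(KOH) added = 0.2163 x 0.04238 = 0.009167 mol.
Base is in excess by 0.009167 - 0.005126 = 0.004040 mol in a total volume of 0.07159 L.
[OH^-] = 0.004040/0.07159 = 0.05644 M, so pOH = 1.25 and pH = 14.00 - 1.25 = 12.75.

12.75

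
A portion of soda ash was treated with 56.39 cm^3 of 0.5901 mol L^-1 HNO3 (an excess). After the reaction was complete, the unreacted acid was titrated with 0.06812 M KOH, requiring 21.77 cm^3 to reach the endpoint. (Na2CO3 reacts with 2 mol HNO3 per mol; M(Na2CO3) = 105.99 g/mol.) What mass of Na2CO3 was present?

Total n(HNO3) added = 0.5901 x 0.05639 = 0.03328 mol.
n(KOH) used = 0.06812 x 0.02177 = 0.001483 mol, which equals the excess n(HNO3).
So n(HNO3) consumed by the sample = 0.03328 - 0.001483 = 0.03179 mol.
n(Na2CO3) = 0.03179 / 2 = 0.01590 mol.
mass = 0.01590 mol x 105.99 g/mol = 1.68 g.

1.68 g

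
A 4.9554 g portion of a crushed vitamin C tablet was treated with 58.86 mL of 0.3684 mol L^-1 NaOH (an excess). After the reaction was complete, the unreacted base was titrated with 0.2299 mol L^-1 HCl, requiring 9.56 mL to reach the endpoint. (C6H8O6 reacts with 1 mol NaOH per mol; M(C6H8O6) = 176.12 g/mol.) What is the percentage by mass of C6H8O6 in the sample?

69.3%

Total n(NaOH) added = 0.3684 x 0.05886 = 0.02168 mol.
n(HCl) used = 0.2299 x 0.009560 = 0.002198 mol, which equals the excess n(NaOH).
So n(NaOH) consumed by the sample = 0.02168 - 0.002198 = 0.01949 mol.
n(C6H8O6) = 0.01949 / 1 = 0.01949 mol.
mass C6H8O6 = 0.01949 x 176.12 = 3.432 g, so %C6H8O6 = 3.432/4.9554 x 100 = 69.3%.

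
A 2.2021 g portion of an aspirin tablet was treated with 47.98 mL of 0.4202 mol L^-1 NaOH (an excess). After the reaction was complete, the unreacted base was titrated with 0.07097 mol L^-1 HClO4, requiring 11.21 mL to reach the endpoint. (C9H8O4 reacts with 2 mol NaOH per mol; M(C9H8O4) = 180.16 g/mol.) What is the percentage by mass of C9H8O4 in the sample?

Total n(NaOH) added = 0.4202 x 0.04798 = 0.02016 mol.
n(HClO4) used = 0.07097 x 0.01121 = 0.0007956 mol, which equals the excess n(NaOH).
So n(NaOH) consumed by the sample = 0.02016 - 0.0007956 = 0.01937 mol.
n(C9H8O4) = 0.01937 / 2 = 0.009683 mol.
mass C9H8O4 = 0.009683 x 180.16 = 1.744 g, so %C9H8O4 = 1.744/2.2021 x 100 = 79.2%.

79.2%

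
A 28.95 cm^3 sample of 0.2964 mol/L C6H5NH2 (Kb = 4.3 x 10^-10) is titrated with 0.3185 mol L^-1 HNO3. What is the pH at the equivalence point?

n(C6H5NH2) = 0.2964 x 0.02895 = 0.008581 mol; V(HNO3) at equivalence = 0.008581/0.3185 = 0.02694 L.
At equivalence the base is fully converted to C6H5NH3+; total volume = 0.05589 L, so [C6H5NH3+] = 0.008581/0.05589 = 0.1535 M.
Ka(C6H5NH3+) = Kw/Kb = 1.0e-14 / 4.3 x 10^-10 = 2.33e-5.
[H^+] = sqrt(Ka x [C6H5NH3+]) = sqrt(2.33e-5 x 0.1535) = 0.00189 M.
pH = -log(0.00189) = 2.72.

2.72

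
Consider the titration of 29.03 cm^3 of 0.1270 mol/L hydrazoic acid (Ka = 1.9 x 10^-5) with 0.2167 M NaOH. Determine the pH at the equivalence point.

n(HN3) = 0.1270 x 0.02903 = 0.003687 mol; V(NaOH) at equivalence = 0.003687/0.2167 = 0.01701 L.
At equivalence all the acid is converted to N3-; total volume = 0.02903 + 0.01701 = 0.04604 L, so [N3-] = 0.003687/0.04604 = 0.08007 M.
Kb = Kw/Ka = 1.0e-14 / 1.9 x 10^-5 = 5.26e-10.
[OH^-] = sqrt(Kb x [N3-]) = sqrt(5.26e-10 x 0.08007) = 6.49e-6 M.
pOH = 5.19, so pH = 14.00 - 5.19 = 8.81.

8.81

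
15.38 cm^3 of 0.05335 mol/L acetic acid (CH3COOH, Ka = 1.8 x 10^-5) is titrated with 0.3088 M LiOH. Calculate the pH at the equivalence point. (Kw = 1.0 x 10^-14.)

8.70

n(CH3COOH) = 0.05335 x 0.01538 = 0.0008205 mol; V(LiOH) at equivalence = 0.0008205/0.3088 = 0.002657 L.
At equivalence all the acid is converted to CH3COO-; total volume = 0.01538 + 0.002657 = 0.01804 L, so [CH3COO-] = 0.0008205/0.01804 = 0.04549 M.
Kb = Kw/Ka = 1.0e-14 / 1.8 x 10^-5 = 5.56e-10.
[OH^-] = sqrt(Kb x [CH3COO-]) = sqrt(5.56e-10 x 0.04549) = 5.03e-6 M.
pOH = 5.30, so pH = 14.00 - 5.30 = 8.70.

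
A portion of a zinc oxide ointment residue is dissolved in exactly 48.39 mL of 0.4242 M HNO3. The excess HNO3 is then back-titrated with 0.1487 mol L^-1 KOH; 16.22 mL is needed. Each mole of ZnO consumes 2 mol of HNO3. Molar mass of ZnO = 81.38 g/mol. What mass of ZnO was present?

Total n(HNO3) added = 0.4242 x 0.04839 = 0.02053 mol.
n(KOH) used = 0.1487 x 0.01622 = 0.002412 mol, which equals the excess n(HNO3).
So n(HNO3) consumed by the sample = 0.02053 - 0.002412 = 0.01812 mol.
n(ZnO) = 0.01812 / 2 = 0.009058 mol.
mass = 0.009058 mol x 81.38 g/mol = 0.737 g.

0.737 g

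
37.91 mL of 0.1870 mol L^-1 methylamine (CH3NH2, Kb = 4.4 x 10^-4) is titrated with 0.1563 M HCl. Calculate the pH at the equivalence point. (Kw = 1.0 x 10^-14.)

n(CH3NH2) = 0.1870 x 0.03791 = 0.007089 mol; V(HCl) at equivalence = 0.007089/0.1563 = 0.04536 L.
At equivalence the base is fully converted to CH3NH3+; total volume = 0.08327 L, so [CH3NH3+] = 0.007089/0.08327 = 0.08514 M.
Ka(CH3NH3+) = Kw/Kb = 1.0e-14 / 4.4 x 10^-4 = 2.27e-11.
[H^+] = sqrt(Ka x [CH3NH3+]) = sqrt(2.27e-11 x 0.08514) = 1.39e-6 M.
pH = -log(1.39e-6) = 5.86.

5.86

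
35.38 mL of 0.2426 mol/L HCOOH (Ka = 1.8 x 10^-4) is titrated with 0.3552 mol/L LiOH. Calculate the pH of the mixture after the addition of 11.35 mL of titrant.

3.69

Initial n(HCOOH) = 0.2426 x 0.03538 = 0.008583 mol.
n(LiOH) added = 0.3552 x 0.01135 = 0.004032 mol, converting that many moles of HCOOH to HCOO-.
Remaining n(HCOOH) = 0.004552 mol; n(HCOO-) = 0.004032 mol.
By Henderson-Hasselbalch, pH = pKa + log([A^-]/[HA]) = 3.74 + log(0.004032/0.004552) = 3.74 + (-0.05) = 3.69.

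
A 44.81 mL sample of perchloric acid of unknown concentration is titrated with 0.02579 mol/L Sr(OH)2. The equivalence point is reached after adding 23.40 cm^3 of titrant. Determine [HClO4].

n(Sr(OH)2) delivered = 0.02579 x 0.02340 = 0.0006035 mol.
The reaction is 2 HClO4 + 1 Sr(OH)2, so n(HClO4) = 0.0006035 x 2/1 = 0.001207 mol.
[HClO4] = 0.001207 mol / 0.04481 L = 0.0269 M.

0.0269 M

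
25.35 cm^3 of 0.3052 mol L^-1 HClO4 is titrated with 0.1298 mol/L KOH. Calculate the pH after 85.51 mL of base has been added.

n(acid) = 0.3052 x 0.02535 = 0.007737 mol; n(KOH) added = 0.1298 x 0.08551 = 0.01110 mol.
Base is in excess by 0.01110 - 0.007737 = 0.003362 mol in a total volume of 0.1109 L.
[OH^-] = 0.003362/0.1109 = 0.03033 M, so pOH = 1.52 and pH = 14.00 - 1.52 = 12.48.

12.48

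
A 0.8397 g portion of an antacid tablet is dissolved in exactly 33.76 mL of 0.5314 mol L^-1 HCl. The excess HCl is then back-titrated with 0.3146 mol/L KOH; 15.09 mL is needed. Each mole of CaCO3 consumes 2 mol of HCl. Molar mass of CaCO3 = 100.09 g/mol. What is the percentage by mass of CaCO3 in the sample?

78.6%

Total n(HCl) added = 0.5314 x 0.03376 = 0.01794 mol.
n(KOH) used = 0.3146 x 0.01509 = 0.004747 mol, which equals the excess n(HCl).
So n(HCl) consumed by the sample = 0.01794 - 0.004747 = 0.01319 mol.
n(CaCO3) = 0.01319 / 2 = 0.006596 mol.
mass CaCO3 = 0.006596 x 100.09 = 0.6602 g, so %CaCO3 = 0.6602/0.8397 x 100 = 78.6%.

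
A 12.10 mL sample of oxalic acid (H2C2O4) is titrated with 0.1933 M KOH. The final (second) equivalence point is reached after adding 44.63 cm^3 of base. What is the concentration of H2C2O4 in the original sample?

n(KOH) = 0.1933 x 0.04463 = 0.008627 mol.
At the final (second) equivalence point, 2 mol OH^- react per mol H2C2O4, so n(H2C2O4) = 0.008627 / 2 = 0.004313 mol.
[H2C2O4] = 0.004313 / 0.01210 L = 0.356 M.

0.356 M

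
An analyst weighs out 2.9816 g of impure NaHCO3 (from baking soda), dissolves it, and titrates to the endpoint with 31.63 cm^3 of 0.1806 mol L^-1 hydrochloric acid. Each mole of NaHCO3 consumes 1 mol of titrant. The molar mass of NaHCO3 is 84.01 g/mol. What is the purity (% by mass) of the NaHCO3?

16.1%

n(HCl) = 0.1806 x 0.03163 = 0.005712 mol.
n(NaHCO3) = 0.005712 / 1 = 0.005712 mol.
mass of NaHCO3 = 0.005712 x 84.01 = 0.4799 g.
% purity = 0.4799 / 2.9816 x 100 = 16.1%.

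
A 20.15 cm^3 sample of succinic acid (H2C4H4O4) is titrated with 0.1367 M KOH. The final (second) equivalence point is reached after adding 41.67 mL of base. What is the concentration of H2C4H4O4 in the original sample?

n(KOH) = 0.1367 x 0.04167 = 0.005696 mol.
At the final (second) equivalence point, 2 mol OH^- react per mol H2C4H4O4, so n(H2C4H4O4) = 0.005696 / 2 = 0.002848 mol.
[H2C4H4O4] = 0.002848 / 0.02015 L = 0.141 M.

0.141 M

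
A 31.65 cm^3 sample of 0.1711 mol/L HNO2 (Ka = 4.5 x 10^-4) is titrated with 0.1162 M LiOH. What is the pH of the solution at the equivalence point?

8.09

n(HNO2) = 0.1711 x 0.03165 = 0.005415 mol; V(LiOH) at equivalence = 0.005415/0.1162 = 0.04660 L.
At equivalence all the acid is converted to NO2-; total volume = 0.03165 + 0.04660 = 0.07825 L, so [NO2-] = 0.005415/0.07825 = 0.06920 M.
Kb = Kw/Ka = 1.0e-14 / 4.5 x 10^-4 = 2.22e-11.
[OH^-] = sqrt(Kb x [NO2-]) = sqrt(2.22e-11 x 0.06920) = 1.24e-6 M.
pOH = 5.91, so pH = 14.00 - 5.91 = 8.09.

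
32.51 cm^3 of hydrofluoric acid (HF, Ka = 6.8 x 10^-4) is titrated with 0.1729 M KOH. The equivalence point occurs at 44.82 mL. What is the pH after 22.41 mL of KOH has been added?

22.41 mL is exactly half the equivalence volume (44.82/2), i.e. the half-equivalence point.
There, n(HA) = n(A^-), so pH = pKa = -log(6.8 x 10^-4) = 3.17.

3.17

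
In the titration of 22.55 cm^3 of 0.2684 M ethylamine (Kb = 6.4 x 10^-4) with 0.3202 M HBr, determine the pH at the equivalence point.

n(C2H5NH2) = 0.2684 x 0.02255 = 0.006052 mol; V(HBr) at equivalence = 0.006052/0.3202 = 0.01890 L.
At equivalence the base is fully converted to C2H5NH3+; total volume = 0.04145 L, so [C2H5NH3+] = 0.006052/0.04145 = 0.1460 M.
Ka(C2H5NH3+) = Kw/Kb = 1.0e-14 / 6.4 x 10^-4 = 1.56e-11.
[H^+] = sqrt(Ka x [C2H5NH3+]) = sqrt(1.56e-11 x 0.1460) = 1.51e-6 M.
pH = -log(1.51e-6) = 5.82.

5.82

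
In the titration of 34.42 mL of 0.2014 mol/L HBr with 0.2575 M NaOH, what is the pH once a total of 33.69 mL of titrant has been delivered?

12.41

n(acid) = 0.2014 x 0.03442 = 0.006932 mol; n(NaOH) added = 0.2575 x 0.03369 = 0.008675 mol.
Base is in excess by 0.008675 - 0.006932 = 0.001743 mol in a total volume of 0.06811 L.
[OH^-] = 0.001743/0.06811 = 0.02559 M, so pOH = 1.59 and pH = 14.00 - 1.59 = 12.41.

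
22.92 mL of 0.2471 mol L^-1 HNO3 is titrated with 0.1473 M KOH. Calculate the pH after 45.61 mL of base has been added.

n(acid) = 0.2471 x 0.02292 = 0.005664 mol; n(KOH) added = 0.1473 x 0.04561 = 0.006718 mol.
Base is in excess by 0.006718 - 0.005664 = 0.001055 mol in a total volume of 0.06853 L.
[OH^-] = 0.001055/0.06853 = 0.01539 M, so pOH = 1.81 and pH = 14.00 - 1.81 = 12.19.

12.19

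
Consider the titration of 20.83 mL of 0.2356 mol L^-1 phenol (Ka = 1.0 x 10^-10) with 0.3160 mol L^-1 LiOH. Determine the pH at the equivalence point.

11.57

n(C6H5OH) = 0.2356 x 0.02083 = 0.004908 mol; V(LiOH) at equivalence = 0.004908/0.3160 = 0.01553 L.
At equivalence all the acid is converted to C6H5O-; total volume = 0.02083 + 0.01553 = 0.03636 L, so [C6H5O-] = 0.004908/0.03636 = 0.1350 M.
Kb = Kw/Ka = 1.0e-14 / 1.0 x 10^-10 = 0.000100.
[OH^-] = sqrt(Kb x [C6H5O-]) = sqrt(0.000100 x 0.1350) = 0.00367 M.
pOH = 2.43, so pH = 14.00 - 2.43 = 11.57.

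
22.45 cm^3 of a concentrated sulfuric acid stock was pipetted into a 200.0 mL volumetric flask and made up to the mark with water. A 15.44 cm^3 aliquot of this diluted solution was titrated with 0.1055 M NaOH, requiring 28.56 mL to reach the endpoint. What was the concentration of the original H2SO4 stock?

n(NaOH) = 0.1055 x 0.02856 = 0.003013 mol.
n(H2SO4) in the aliquot = 0.003013 x 1/2 = 0.001507 mol.
[diluted H2SO4] = 0.001507 / 0.01544 = 0.09757 M.
Dilution factor = 200.0/22.45 = 8.909, so [stock] = 0.09757 x 8.909 = 0.869 M.

0.869 M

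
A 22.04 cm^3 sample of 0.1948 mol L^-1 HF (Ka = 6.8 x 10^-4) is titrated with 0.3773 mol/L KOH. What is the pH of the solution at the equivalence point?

8.14

n(HF) = 0.1948 x 0.02204 = 0.004293 mol; V(KOH) at equivalence = 0.004293/0.3773 = 0.01138 L.
At equivalence all the acid is converted to F-; total volume = 0.02204 + 0.01138 = 0.03342 L, so [F-] = 0.004293/0.03342 = 0.1285 M.
Kb = Kw/Ka = 1.0e-14 / 6.8 x 10^-4 = 1.47e-11.
[OH^-] = sqrt(Kb x [F-]) = sqrt(1.47e-11 x 0.1285) = 1.37e-6 M.
pOH = 5.86, so pH = 14.00 - 5.86 = 8.14.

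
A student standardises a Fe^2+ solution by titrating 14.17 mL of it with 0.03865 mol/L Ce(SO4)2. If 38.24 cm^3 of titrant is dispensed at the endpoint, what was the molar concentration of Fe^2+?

0.104 M

n(Ce(SO4)2) = 0.03865 x 0.03824 = 0.001478 mol.
From the balanced equation, 1 mol Ce(SO4)2 reacts with 1 mol Fe^2+, so n(Fe^2+) = 0.001478 x 1/1 = 0.001478 mol.
[Fe^2+] = 0.001478 / 0.01417 L = 0.104 M.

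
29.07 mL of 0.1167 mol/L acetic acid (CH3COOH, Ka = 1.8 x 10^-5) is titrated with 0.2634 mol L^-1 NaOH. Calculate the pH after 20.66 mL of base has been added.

n(acid) = 0.1167 x 0.02907 = 0.003392 mol; n(NaOH) added = 0.2634 x 0.02066 = 0.005442 mol.
Base is in excess by 0.005442 - 0.003392 = 0.002049 mol in a total volume of 0.04973 L.
[OH^-] = 0.002049/0.04973 = 0.04121 M, so pOH = 1.38 and pH = 14.00 - 1.38 = 12.62.

12.62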